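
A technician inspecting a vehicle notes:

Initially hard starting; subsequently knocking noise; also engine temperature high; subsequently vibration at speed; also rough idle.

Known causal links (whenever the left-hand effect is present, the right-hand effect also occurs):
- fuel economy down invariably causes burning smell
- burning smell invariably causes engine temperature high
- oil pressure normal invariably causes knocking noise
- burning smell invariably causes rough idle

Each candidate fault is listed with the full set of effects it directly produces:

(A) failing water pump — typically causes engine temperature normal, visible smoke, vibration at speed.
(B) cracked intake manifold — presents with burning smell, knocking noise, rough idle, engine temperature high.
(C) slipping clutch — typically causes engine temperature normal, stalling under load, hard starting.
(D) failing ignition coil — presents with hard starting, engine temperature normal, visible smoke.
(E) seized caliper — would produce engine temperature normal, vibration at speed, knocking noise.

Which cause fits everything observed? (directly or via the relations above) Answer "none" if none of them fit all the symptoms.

Checking each candidate against the observations:
(A) failing water pump — hard starting miss; knocking noise miss; engine temperature high miss; vibration at speed match; rough idle miss
(B) cracked intake manifold — hard starting miss; knocking noise match; engine temperature high match; vibration at speed miss; rough idle match
(C) slipping clutch — fails on knocking noise, engine temperature high, vibration at speed, rough idle (predicts engine temperature normal, not engine temperature high)
(D) failing ignition coil — hard starting match; knocking noise miss; engine temperature high miss; vibration at speed miss; rough idle miss
(E) seized caliper — hard starting miss; knocking noise match; engine temperature high miss; vibration at speed match; rough idle miss
No candidate is consistent with all observations.

none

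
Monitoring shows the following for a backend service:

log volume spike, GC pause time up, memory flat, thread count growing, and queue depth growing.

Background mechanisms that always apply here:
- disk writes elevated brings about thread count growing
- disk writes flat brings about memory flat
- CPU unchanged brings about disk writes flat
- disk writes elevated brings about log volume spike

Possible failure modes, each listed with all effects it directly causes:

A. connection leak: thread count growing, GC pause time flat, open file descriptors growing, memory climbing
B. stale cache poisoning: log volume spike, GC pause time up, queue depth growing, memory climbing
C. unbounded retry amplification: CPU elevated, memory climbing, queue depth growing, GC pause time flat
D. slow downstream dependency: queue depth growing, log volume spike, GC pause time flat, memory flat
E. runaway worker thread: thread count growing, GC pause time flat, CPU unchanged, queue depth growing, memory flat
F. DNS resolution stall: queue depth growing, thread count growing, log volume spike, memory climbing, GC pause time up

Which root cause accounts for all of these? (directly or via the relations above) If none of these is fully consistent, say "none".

For each candidate, compare predicted effects to what was observed:
(A) connection leak — fails on log volume spike, GC pause time up, memory flat, queue depth growing (predicts GC pause time flat, not GC pause time up; predicts memory climbing, not memory flat)
(B) stale cache poisoning — log volume spike yes; GC pause time up yes; memory flat NO; thread count growing NO; queue depth growing yes
(C) unbounded retry amplification — log volume spike NO; GC pause time up NO; memory flat NO; thread count growing NO; queue depth growing yes
(D) slow downstream dependency — log volume spike yes; GC pause time up NO; memory flat yes; thread count growing NO; queue depth growing yes
(E) runaway worker thread — fails on log volume spike, GC pause time up (predicts GC pause time flat, not GC pause time up)
(F) DNS resolution stall — fails on memory flat (predicts memory climbing, not memory flat)
No candidate is consistent with all observations.

none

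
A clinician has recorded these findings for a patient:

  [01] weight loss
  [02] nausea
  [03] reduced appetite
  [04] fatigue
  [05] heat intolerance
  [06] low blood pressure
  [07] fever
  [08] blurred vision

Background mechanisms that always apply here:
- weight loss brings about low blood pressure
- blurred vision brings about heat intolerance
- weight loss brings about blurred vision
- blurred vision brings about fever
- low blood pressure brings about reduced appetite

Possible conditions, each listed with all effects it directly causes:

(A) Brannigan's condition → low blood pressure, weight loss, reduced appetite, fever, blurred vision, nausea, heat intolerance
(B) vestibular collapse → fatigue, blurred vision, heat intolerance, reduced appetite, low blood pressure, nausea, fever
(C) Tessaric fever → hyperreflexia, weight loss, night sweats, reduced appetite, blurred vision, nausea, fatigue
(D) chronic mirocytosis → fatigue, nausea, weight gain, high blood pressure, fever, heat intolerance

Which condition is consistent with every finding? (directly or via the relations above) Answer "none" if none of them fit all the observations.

Checking each candidate against the observations:
(A) Brannigan's condition — weight loss yes; nausea yes; reduced appetite yes; fatigue NO; heat intolerance yes; low blood pressure yes; fever yes; blurred vision yes
(B) vestibular collapse — weight loss NO; nausea yes; reduced appetite yes; fatigue yes; heat intolerance yes; low blood pressure yes; fever yes; blurred vision yes
(C) Tessaric fever — weight loss yes; nausea yes; reduced appetite yes; fatigue yes; heat intolerance yes (by blurred vision → heat intolerance); low blood pressure yes (by weight loss → low blood pressure); fever yes (by blurred vision → fever); blurred vision yes
(D) chronic mirocytosis — fails on weight loss, reduced appetite, low blood pressure, blurred vision (predicts weight gain, not weight loss; predicts high blood pressure, not low blood pressure)
(C) alone accounts for all the evidence.

C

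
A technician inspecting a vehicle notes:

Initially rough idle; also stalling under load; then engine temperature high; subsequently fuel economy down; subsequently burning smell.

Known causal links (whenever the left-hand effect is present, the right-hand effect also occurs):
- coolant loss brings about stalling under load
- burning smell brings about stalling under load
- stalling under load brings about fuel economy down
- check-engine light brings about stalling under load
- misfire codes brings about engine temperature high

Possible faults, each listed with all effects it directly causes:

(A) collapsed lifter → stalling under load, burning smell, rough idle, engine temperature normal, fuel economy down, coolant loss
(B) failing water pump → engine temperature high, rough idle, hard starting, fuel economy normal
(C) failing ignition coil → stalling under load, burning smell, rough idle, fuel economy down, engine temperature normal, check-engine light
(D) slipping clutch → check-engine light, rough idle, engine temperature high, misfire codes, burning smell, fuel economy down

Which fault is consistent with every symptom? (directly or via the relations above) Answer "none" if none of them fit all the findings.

D

Testing each hypothesis:
(A) collapsed lifter — fails on engine temperature high (predicts engine temperature normal, not engine temperature high)
(B) failing water pump — rough idle +; stalling under load -; engine temperature high +; fuel economy down -; burning smell -
(C) failing ignition coil — fails on engine temperature high (predicts engine temperature normal, not engine temperature high)
(D) slipping clutch — accounts for every observation (stalling under load by check-engine light → stalling under load)
(D) is the only candidate with no mismatches.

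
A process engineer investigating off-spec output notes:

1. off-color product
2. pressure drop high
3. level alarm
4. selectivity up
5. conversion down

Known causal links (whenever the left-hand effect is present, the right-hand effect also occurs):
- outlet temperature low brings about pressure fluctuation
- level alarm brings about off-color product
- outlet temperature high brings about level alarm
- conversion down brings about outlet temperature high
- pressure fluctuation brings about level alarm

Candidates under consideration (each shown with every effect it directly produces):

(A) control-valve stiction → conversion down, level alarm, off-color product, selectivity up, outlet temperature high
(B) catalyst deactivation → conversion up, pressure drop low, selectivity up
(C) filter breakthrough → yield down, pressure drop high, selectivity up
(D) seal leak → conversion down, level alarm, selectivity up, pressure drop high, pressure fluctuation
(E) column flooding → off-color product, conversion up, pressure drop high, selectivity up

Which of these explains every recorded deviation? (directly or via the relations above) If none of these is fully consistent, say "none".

Per-candidate check:
(A) control-valve stiction — off-color product +; pressure drop high -; level alarm +; selectivity up +; conversion down +
(B) catalyst deactivation — off-color product -; pressure drop high -; level alarm -; selectivity up +; conversion down -
(C) filter breakthrough — off-color product -; pressure drop high +; level alarm -; selectivity up +; conversion down -
(D) seal leak — off-color product + (through level alarm → off-color product); pressure drop high +; level alarm +; selectivity up +; conversion down +
(E) column flooding — off-color product +; pressure drop high +; level alarm -; selectivity up +; conversion down -
(D) alone accounts for all the evidence.

D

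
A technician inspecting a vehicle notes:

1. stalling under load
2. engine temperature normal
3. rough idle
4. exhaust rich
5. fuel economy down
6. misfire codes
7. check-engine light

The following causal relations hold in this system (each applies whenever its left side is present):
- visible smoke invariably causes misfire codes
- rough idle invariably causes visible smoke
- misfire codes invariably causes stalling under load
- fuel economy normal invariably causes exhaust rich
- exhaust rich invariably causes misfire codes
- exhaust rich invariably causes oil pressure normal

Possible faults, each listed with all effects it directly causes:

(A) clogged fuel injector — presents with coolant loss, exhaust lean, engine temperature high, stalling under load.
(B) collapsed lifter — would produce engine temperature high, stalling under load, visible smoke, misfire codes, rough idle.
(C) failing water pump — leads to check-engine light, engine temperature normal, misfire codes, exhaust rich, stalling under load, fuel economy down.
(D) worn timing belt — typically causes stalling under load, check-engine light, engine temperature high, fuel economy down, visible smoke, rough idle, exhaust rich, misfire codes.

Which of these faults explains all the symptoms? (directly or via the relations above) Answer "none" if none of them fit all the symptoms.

Testing each hypothesis:
(A) clogged fuel injector — stalling under load yes; engine temperature normal NO; rough idle NO; exhaust rich NO; fuel economy down NO; misfire codes NO; check-engine light NO
(B) collapsed lifter — fails on engine temperature normal, exhaust rich, fuel economy down, check-engine light (predicts engine temperature high, not engine temperature normal)
(C) failing water pump — stalling under load yes; engine temperature normal yes; rough idle NO; exhaust rich yes; fuel economy down yes; misfire codes yes; check-engine light yes
(D) worn timing belt — stalling under load yes; engine temperature normal NO; rough idle yes; exhaust rich yes; fuel economy down yes; misfire codes yes; check-engine light yes
No candidate is consistent with all observations.

none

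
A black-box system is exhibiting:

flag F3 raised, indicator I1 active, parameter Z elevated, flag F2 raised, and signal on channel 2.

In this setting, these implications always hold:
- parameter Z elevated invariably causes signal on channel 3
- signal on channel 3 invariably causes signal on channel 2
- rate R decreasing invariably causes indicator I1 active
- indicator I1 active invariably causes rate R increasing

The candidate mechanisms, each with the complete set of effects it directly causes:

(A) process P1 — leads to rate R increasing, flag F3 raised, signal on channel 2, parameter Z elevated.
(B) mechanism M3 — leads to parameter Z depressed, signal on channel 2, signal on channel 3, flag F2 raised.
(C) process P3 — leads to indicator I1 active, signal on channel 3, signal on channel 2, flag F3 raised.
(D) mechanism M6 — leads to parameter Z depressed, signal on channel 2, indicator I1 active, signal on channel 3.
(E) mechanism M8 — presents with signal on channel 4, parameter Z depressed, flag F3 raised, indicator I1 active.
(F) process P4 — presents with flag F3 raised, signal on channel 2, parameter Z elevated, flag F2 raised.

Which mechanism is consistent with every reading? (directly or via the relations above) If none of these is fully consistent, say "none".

Checking each candidate against the observations:
(A) process P1 — flag F3 raised +; indicator I1 active -; parameter Z elevated +; flag F2 raised -; signal on channel 2 +
(B) mechanism M3 — fails on flag F3 raised, indicator I1 active, parameter Z elevated (predicts parameter Z depressed, not parameter Z elevated)
(C) process P3 — flag F3 raised +; indicator I1 active +; parameter Z elevated -; flag F2 raised -; signal on channel 2 +
(D) mechanism M6 — fails on flag F3 raised, parameter Z elevated, flag F2 raised (predicts parameter Z depressed, not parameter Z elevated)
(E) mechanism M8 — flag F3 raised +; indicator I1 active +; parameter Z elevated -; flag F2 raised -; signal on channel 2 -
(F) process P4 — does not account for indicator I1 active
None of the listed candidates fits everything.

none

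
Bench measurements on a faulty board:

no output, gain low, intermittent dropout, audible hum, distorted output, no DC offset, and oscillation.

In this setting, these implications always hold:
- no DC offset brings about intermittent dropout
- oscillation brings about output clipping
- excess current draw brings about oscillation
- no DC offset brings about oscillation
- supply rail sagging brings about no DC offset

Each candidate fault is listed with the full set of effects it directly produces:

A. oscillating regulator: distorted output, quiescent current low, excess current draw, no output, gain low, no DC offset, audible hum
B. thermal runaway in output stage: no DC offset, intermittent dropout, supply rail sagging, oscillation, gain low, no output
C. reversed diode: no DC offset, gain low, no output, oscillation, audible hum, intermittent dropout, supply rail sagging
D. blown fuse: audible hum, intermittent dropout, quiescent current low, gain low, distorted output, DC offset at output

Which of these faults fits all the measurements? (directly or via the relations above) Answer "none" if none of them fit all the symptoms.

A

Per-candidate check:
(A) oscillating regulator — no output yes; gain low yes; intermittent dropout yes (through no DC offset → intermittent dropout); audible hum yes; distorted output yes; no DC offset yes; oscillation yes (through no DC offset → oscillation)
(B) thermal runaway in output stage — does not account for audible hum, distorted output
(C) reversed diode — no output yes; gain low yes; intermittent dropout yes; audible hum yes; distorted output NO; no DC offset yes; oscillation yes
(D) blown fuse — no output NO; gain low yes; intermittent dropout yes; audible hum yes; distorted output yes; no DC offset NO; oscillation NO
Only (A) is consistent with every observation.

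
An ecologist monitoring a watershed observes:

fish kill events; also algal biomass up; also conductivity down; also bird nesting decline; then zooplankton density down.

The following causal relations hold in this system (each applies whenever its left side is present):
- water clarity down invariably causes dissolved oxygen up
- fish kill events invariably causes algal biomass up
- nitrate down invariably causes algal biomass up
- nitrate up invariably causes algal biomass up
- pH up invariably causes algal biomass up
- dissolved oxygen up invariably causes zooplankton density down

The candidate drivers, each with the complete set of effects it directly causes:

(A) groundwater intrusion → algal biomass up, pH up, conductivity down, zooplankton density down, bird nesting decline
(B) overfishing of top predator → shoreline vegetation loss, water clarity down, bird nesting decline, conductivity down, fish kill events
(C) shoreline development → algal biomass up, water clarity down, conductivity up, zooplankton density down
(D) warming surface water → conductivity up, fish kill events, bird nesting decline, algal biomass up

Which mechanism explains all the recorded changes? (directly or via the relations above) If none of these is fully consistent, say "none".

B

Checking each candidate against the observations:
(A) groundwater intrusion — fish kill events -; algal biomass up +; conductivity down +; bird nesting decline +; zooplankton density down +
(B) overfishing of top predator — fish kill events +; algal biomass up + (through fish kill events → algal biomass up); conductivity down +; bird nesting decline +; zooplankton density down + (through water clarity down → dissolved oxygen up → zooplankton density down)
(C) shoreline development — fish kill events -; algal biomass up +; conductivity down -; bird nesting decline -; zooplankton density down +
(D) warming surface water — fish kill events +; algal biomass up +; conductivity down -; bird nesting decline +; zooplankton density down -
Only (B) is consistent with every observation.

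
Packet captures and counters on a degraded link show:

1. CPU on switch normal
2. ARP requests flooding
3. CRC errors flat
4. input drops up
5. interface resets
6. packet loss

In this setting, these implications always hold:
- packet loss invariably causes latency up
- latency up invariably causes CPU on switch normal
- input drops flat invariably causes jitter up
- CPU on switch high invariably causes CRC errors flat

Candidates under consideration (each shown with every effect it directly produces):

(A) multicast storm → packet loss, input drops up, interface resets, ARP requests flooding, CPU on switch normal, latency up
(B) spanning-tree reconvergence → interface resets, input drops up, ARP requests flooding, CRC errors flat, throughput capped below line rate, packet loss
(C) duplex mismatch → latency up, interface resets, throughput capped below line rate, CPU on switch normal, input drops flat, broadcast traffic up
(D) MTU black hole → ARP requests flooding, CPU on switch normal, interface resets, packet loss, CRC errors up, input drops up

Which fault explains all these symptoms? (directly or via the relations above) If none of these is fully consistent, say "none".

B

For each candidate, compare predicted effects to what was observed:
(A) multicast storm — CPU on switch normal match; ARP requests flooding match; CRC errors flat miss; input drops up match; interface resets match; packet loss match
(B) spanning-tree reconvergence — accounts for every observation (CPU on switch normal via packet loss → latency up → CPU on switch normal)
(C) duplex mismatch — CPU on switch normal match; ARP requests flooding miss; CRC errors flat miss; input drops up miss; interface resets match; packet loss miss
(D) MTU black hole — CPU on switch normal match; ARP requests flooding match; CRC errors flat miss; input drops up match; interface resets match; packet loss match
(B) is the only candidate with no mismatches.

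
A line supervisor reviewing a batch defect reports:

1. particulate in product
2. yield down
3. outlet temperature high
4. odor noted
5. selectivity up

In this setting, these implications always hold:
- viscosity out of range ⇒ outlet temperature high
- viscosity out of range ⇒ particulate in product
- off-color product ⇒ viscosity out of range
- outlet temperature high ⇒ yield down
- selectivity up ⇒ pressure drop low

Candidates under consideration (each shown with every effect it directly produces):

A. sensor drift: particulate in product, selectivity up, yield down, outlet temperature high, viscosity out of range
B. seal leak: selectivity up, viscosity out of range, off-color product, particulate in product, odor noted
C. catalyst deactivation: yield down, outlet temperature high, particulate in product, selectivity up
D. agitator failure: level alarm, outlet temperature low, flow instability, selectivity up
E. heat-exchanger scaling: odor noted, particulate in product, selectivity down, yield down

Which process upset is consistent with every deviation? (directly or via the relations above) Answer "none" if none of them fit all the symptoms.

B

Checking each candidate against the observations:
(A) sensor drift — does not account for odor noted
(B) seal leak — particulate in product match; yield down match (through viscosity out of range → outlet temperature high → yield down); outlet temperature high match (through viscosity out of range → outlet temperature high); odor noted match; selectivity up match
(C) catalyst deactivation — particulate in product match; yield down match; outlet temperature high match; odor noted miss; selectivity up match
(D) agitator failure — particulate in product miss; yield down miss; outlet temperature high miss; odor noted miss; selectivity up match
(E) heat-exchanger scaling — fails on outlet temperature high, selectivity up (predicts selectivity down, not selectivity up)
(B) is the only candidate with no mismatches.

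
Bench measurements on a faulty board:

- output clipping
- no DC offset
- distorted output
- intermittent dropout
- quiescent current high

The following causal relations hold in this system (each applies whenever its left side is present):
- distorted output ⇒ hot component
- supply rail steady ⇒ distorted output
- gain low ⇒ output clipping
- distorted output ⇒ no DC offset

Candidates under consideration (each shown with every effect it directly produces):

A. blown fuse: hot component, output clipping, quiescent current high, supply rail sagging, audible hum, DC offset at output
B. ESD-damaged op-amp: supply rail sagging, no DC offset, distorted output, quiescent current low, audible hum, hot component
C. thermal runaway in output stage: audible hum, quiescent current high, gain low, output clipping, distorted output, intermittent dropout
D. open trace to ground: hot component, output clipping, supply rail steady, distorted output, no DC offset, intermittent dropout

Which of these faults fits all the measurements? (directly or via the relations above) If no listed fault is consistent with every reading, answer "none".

C

Checking each candidate against the observations:
(A) blown fuse — output clipping match; no DC offset miss; distorted output miss; intermittent dropout miss; quiescent current high match
(B) ESD-damaged op-amp — output clipping miss; no DC offset match; distorted output match; intermittent dropout miss; quiescent current high miss
(C) thermal runaway in output stage — accounts for every observation (no DC offset via distorted output → no DC offset)
(D) open trace to ground — does not account for quiescent current high
(C) alone accounts for all the evidence.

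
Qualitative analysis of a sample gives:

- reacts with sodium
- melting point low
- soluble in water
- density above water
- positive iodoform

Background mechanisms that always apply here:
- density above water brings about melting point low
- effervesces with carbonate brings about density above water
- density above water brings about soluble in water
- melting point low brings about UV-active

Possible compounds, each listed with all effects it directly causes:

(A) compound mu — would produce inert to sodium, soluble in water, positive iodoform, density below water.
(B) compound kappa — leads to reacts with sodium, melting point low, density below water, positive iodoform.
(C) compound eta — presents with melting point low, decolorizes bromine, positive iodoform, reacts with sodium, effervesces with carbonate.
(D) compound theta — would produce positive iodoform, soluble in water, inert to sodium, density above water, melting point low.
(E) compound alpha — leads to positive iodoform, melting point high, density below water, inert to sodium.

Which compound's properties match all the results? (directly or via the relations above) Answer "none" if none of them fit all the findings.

For each candidate, compare predicted effects to what was observed:
(A) compound mu — reacts with sodium NO; melting point low NO; soluble in water yes; density above water NO; positive iodoform yes
(B) compound kappa — reacts with sodium yes; melting point low yes; soluble in water NO; density above water NO; positive iodoform yes
(C) compound eta — accounts for every observation (soluble in water by effervesces with carbonate → density above water → soluble in water)
(D) compound theta — reacts with sodium NO; melting point low yes; soluble in water yes; density above water yes; positive iodoform yes
(E) compound alpha — fails on reacts with sodium, melting point low, soluble in water, density above water (predicts inert to sodium, not reacts with sodium; predicts melting point high, not melting point low; predicts density below water, not density above water)
Only (C) is consistent with every observation.

C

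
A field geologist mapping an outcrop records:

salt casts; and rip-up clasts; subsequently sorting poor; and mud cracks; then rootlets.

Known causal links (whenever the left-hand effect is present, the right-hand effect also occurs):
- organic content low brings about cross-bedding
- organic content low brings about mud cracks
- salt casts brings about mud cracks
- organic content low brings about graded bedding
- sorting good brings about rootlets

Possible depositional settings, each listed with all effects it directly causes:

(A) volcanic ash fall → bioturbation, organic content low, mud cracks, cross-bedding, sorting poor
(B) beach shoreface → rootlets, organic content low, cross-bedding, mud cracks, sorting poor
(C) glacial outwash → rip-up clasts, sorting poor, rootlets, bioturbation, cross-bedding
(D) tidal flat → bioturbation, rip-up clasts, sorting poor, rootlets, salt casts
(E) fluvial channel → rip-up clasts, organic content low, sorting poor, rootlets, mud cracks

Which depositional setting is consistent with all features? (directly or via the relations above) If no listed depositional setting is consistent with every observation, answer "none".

Testing each hypothesis:
(A) volcanic ash fall — salt casts -; rip-up clasts -; sorting poor +; mud cracks +; rootlets -
(B) beach shoreface — does not account for salt casts, rip-up clasts
(C) glacial outwash — does not account for salt casts, mud cracks
(D) tidal flat — salt casts +; rip-up clasts +; sorting poor +; mud cracks + (via salt casts → mud cracks); rootlets +
(E) fluvial channel — salt casts -; rip-up clasts +; sorting poor +; mud cracks +; rootlets +
Only (D) is consistent with every observation.

D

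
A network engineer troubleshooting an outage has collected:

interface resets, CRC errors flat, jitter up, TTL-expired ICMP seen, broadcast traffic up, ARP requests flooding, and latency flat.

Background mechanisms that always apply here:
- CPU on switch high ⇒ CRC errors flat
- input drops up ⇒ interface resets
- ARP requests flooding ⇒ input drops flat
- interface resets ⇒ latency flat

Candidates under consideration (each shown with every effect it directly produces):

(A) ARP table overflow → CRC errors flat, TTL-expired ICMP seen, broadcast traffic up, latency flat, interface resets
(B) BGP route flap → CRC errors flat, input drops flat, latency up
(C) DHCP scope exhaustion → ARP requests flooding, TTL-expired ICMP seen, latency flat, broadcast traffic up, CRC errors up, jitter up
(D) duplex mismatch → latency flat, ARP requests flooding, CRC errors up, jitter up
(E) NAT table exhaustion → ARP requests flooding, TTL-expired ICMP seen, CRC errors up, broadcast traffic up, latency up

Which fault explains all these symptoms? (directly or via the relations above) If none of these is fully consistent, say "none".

For each candidate, compare predicted effects to what was observed:
(A) ARP table overflow — interface resets yes; CRC errors flat yes; jitter up NO; TTL-expired ICMP seen yes; broadcast traffic up yes; ARP requests flooding NO; latency flat yes
(B) BGP route flap — interface resets NO; CRC errors flat yes; jitter up NO; TTL-expired ICMP seen NO; broadcast traffic up NO; ARP requests flooding NO; latency flat NO
(C) DHCP scope exhaustion — interface resets NO; CRC errors flat NO; jitter up yes; TTL-expired ICMP seen yes; broadcast traffic up yes; ARP requests flooding yes; latency flat yes
(D) duplex mismatch — fails on interface resets, CRC errors flat, TTL-expired ICMP seen, broadcast traffic up (predicts CRC errors up, not CRC errors flat)
(E) NAT table exhaustion — interface resets NO; CRC errors flat NO; jitter up NO; TTL-expired ICMP seen yes; broadcast traffic up yes; ARP requests flooding yes; latency flat NO
No candidate is consistent with all observations.

none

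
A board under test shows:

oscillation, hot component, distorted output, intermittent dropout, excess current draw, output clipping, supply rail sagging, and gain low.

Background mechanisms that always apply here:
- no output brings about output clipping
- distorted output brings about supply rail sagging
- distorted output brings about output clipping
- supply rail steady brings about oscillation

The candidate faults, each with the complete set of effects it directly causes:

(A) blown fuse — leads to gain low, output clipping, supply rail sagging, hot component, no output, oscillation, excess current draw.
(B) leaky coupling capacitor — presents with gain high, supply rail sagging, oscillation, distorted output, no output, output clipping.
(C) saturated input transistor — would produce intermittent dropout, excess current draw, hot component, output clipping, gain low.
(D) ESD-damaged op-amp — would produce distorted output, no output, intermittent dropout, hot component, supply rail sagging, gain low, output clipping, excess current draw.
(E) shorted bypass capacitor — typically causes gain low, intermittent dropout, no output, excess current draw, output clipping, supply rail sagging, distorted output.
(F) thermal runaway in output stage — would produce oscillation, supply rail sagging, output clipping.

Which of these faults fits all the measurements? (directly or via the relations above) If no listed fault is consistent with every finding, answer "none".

none

Checking each candidate against the observations:
(A) blown fuse — oscillation match; hot component match; distorted output miss; intermittent dropout miss; excess current draw match; output clipping match; supply rail sagging match; gain low match
(B) leaky coupling capacitor — fails on hot component, intermittent dropout, excess current draw, gain low (predicts gain high, not gain low)
(C) saturated input transistor — does not account for oscillation, distorted output, supply rail sagging
(D) ESD-damaged op-amp — oscillation miss; hot component match; distorted output match; intermittent dropout match; excess current draw match; output clipping match; supply rail sagging match; gain low match
(E) shorted bypass capacitor — oscillation miss; hot component miss; distorted output match; intermittent dropout match; excess current draw match; output clipping match; supply rail sagging match; gain low match
(F) thermal runaway in output stage — does not account for hot component, distorted output, intermittent dropout, excess current draw, gain low
No candidate is consistent with all observations.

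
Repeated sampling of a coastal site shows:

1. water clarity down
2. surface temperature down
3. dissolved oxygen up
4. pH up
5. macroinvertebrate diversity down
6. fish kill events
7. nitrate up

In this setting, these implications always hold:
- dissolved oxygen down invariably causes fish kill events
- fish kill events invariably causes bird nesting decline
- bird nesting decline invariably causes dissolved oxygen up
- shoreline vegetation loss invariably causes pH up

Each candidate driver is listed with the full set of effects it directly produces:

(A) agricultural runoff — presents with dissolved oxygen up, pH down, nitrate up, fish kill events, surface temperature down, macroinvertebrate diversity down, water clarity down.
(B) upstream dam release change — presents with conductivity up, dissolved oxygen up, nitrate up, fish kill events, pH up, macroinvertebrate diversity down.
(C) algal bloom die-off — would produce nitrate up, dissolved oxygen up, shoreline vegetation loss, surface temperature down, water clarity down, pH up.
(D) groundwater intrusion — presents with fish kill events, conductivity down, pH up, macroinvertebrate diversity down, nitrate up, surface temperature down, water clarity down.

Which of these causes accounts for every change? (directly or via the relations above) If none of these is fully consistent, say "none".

Per-candidate check:
(A) agricultural runoff — water clarity down +; surface temperature down +; dissolved oxygen up +; pH up -; macroinvertebrate diversity down +; fish kill events +; nitrate up +
(B) upstream dam release change — water clarity down -; surface temperature down -; dissolved oxygen up +; pH up +; macroinvertebrate diversity down +; fish kill events +; nitrate up +
(C) algal bloom die-off — does not account for macroinvertebrate diversity down, fish kill events
(D) groundwater intrusion — water clarity down +; surface temperature down +; dissolved oxygen up + (by fish kill events → bird nesting decline → dissolved oxygen up); pH up +; macroinvertebrate diversity down +; fish kill events +; nitrate up +
(D) is the only candidate with no mismatches.

D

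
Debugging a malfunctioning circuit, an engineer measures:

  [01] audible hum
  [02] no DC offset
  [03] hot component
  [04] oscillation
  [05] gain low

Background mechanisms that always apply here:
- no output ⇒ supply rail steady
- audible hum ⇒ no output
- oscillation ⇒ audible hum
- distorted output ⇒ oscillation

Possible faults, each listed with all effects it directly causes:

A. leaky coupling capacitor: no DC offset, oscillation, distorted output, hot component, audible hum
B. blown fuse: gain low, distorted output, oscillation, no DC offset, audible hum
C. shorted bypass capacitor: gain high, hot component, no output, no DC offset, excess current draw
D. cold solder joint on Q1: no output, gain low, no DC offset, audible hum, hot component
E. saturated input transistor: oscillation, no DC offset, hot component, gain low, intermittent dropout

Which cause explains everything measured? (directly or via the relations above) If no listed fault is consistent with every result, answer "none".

Testing each hypothesis:
(A) leaky coupling capacitor — does not account for gain low
(B) blown fuse — does not account for hot component
(C) shorted bypass capacitor — audible hum -; no DC offset +; hot component +; oscillation -; gain low -
(D) cold solder joint on Q1 — audible hum +; no DC offset +; hot component +; oscillation -; gain low +
(E) saturated input transistor — audible hum + (via oscillation → audible hum); no DC offset +; hot component +; oscillation +; gain low +
Only (E) is consistent with every observation.

E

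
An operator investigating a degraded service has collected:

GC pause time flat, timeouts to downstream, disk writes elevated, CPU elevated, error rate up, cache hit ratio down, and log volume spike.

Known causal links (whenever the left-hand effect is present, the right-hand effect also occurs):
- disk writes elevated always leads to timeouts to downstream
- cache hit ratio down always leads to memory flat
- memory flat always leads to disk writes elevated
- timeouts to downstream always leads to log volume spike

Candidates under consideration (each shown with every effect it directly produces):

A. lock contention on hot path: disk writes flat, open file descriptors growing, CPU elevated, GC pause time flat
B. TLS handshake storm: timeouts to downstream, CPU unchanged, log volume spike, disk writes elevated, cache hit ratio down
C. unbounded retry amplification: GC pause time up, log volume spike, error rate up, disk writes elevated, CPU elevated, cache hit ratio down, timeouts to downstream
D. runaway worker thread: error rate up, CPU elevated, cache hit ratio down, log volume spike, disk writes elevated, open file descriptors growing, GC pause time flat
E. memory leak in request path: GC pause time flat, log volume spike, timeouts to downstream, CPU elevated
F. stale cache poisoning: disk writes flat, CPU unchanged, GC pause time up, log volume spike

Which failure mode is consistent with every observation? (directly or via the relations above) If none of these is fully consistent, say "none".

Testing each hypothesis:
(A) lock contention on hot path — GC pause time flat +; timeouts to downstream -; disk writes elevated -; CPU elevated +; error rate up -; cache hit ratio down -; log volume spike -
(B) TLS handshake storm — GC pause time flat -; timeouts to downstream +; disk writes elevated +; CPU elevated -; error rate up -; cache hit ratio down +; log volume spike +
(C) unbounded retry amplification — fails on GC pause time flat (predicts GC pause time up, not GC pause time flat)
(D) runaway worker thread — accounts for every observation (timeouts to downstream via disk writes elevated → timeouts to downstream)
(E) memory leak in request path — does not account for disk writes elevated, error rate up, cache hit ratio down
(F) stale cache poisoning — fails on GC pause time flat, timeouts to downstream, disk writes elevated, CPU elevated, error rate up, cache hit ratio down (predicts GC pause time up, not GC pause time flat; predicts disk writes flat, not disk writes elevated; predicts CPU unchanged, not CPU elevated)
Only (D) is consistent with every observation.

D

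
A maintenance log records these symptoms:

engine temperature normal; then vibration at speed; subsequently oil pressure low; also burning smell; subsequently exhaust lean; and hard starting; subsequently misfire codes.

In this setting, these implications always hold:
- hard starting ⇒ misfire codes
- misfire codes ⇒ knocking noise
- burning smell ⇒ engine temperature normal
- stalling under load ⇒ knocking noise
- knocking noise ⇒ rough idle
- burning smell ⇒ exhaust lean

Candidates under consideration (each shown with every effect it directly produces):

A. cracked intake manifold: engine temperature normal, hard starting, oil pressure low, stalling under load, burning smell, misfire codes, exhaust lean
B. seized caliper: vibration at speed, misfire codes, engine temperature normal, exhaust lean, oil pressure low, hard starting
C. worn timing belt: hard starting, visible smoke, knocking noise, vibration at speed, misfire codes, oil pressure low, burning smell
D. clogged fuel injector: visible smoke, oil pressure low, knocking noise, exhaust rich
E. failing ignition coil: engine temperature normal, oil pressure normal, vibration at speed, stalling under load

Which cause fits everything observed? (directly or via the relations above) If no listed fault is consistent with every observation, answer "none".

Checking each candidate against the observations:
(A) cracked intake manifold — engine temperature normal ✓; vibration at speed ✗; oil pressure low ✓; burning smell ✓; exhaust lean ✓; hard starting ✓; misfire codes ✓
(B) seized caliper — does not account for burning smell
(C) worn timing belt — engine temperature normal ✓ (via burning smell → engine temperature normal); vibration at speed ✓; oil pressure low ✓; burning smell ✓; exhaust lean ✓ (via burning smell → exhaust lean); hard starting ✓; misfire codes ✓
(D) clogged fuel injector — fails on engine temperature normal, vibration at speed, burning smell, exhaust lean, hard starting, misfire codes (predicts exhaust rich, not exhaust lean)
(E) failing ignition coil — engine temperature normal ✓; vibration at speed ✓; oil pressure low ✗; burning smell ✗; exhaust lean ✗; hard starting ✗; misfire codes ✗
(C) alone accounts for all the evidence.

C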